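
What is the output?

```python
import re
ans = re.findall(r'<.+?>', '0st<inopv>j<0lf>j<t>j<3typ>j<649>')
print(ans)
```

['<inopv>', '<0lf>', '<t>', '<3typ>', '<649>']

A non-greedy quantifier consumes as few characters as it can — just enough that the remainder of the pattern still matches from where it stops; whatever follows it matches normally.
Scanning left to right: at [3:10] → '<inopv>'; at [11:16] → '<0lf>'; at [17:20] → '<t>'; at [21:27] → '<3typ>'; at [28:33] → '<649>'.
Since nothing is captured, `findall` lists the 5 matched substrings directly.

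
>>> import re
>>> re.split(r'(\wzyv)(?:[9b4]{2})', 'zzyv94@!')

['', 'zzyv', '@!']

Because the pattern has a capturing group, `split` also inserts each captured text between the pieces.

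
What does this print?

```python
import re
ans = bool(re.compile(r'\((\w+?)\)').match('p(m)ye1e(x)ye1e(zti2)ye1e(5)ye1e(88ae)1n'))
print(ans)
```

False

`match` is anchored at position 0; if the pattern doesn't fit there, it returns None.
Here position 0 doesn't satisfy it, so the call returns None, and `bool(None)` is False.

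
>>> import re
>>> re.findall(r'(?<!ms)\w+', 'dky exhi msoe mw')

['dky', 'exhi', 'msoe', 'mw']

`(?!…)`/`(?<!…)` only lets a position through if the neighbouring text does NOT match; no characters are consumed.
`findall` yields the raw match text (4 of them) because the pattern has no groups.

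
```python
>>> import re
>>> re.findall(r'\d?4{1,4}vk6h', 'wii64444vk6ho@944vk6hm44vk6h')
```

Pattern: optionally a digit, then 1 to 4 of the literal '4'; then the literal 'vk', then the literal '6h'.
Scanning left to right: at [3:12] → '64444vk6h'; at [14:21] → '944vk6h'; at [22:28] → '44vk6h'.
With no groups in the pattern, `findall` gives back each whole match — 3 here.

['64444vk6h', '944vk6h', '44vk6h']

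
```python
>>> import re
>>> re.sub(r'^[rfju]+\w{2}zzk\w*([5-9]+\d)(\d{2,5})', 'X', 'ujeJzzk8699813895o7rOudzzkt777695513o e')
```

'Xo e'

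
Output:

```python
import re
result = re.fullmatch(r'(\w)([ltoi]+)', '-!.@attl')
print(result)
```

This matches a word character (captured); then one or more of one of [ltoi] (captured).
For `fullmatch`, every character of the input must be accounted for by the pattern.
Here there's no way to consume every character, so the call returns None.

None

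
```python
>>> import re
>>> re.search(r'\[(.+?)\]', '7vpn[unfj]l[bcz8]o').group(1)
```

'unfj'

The match spans [4:10] → '[unfj]'.
Captured: group 1 = 'unfj'.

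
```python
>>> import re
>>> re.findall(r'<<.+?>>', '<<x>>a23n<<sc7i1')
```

No capturing groups, so `findall` returns the 1 full match string.

['<<x>>']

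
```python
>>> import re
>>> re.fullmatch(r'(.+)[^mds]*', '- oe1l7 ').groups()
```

Pattern: one or more of any character (captured); then zero or more of any character except [mds].
For `fullmatch`, every character of the input must be accounted for by the pattern.
The match spans [0:8] → '- oe1l7 '.
Captured: group 1 = '- oe1l7 '.

('- oe1l7 ',)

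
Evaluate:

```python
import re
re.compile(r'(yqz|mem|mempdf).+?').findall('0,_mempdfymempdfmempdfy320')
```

['mem', 'mem', 'mem']

Branches in `(...|...)` are attempted left-to-right; the first branch that allows the whole pattern to succeed is taken.
Walking the string: at [3:7] match 'memp', group 1 = 'mem'; at [10:14] match 'memp', group 1 = 'mem'; at [16:20] match 'memp', group 1 = 'mem'.
`findall` collects group 1 from each match (3 total).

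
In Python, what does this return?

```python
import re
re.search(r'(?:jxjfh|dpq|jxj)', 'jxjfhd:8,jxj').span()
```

The regex engine tests alternatives in the order written; an earlier branch that matches wins even if a later one would match more.
The match spans [0:5] → 'jxjfh'.

(0, 5)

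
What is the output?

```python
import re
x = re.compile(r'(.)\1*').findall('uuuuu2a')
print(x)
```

`\1` is not a pattern — it's the concrete string captured by group 1, re-applied verbatim.
`findall` collects group 1 from each match (3 total).

['u', '2', 'a']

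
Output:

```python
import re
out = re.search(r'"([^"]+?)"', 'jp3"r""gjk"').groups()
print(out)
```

`search` walks the string left to right and returns the first match it finds.
The match spans [3:6] → '"r"'.
Captured: group 1 = 'r'.

('r',)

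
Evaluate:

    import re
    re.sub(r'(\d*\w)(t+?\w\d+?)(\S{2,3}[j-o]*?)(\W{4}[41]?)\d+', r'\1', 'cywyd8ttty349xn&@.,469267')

'cywyd8t'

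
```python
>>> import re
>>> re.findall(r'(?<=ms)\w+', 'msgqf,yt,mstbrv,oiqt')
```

The lookaround is zero-width — it requires the adjacent text to match without consuming it, so the asserted text isn't part of the match.
`findall` yields the raw match text (2 of them) because the pattern has no groups.

['gqf', 'tbrv']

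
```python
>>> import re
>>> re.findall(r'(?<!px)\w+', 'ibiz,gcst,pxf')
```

['ibiz', 'gcst', 'pxf']

A negative assertion filters positions out without eating any characters.
Scanning left to right: at [0:4] → 'ibiz'; at [5:9] → 'gcst'; at [10:13] → 'pxf'.
With no groups in the pattern, `findall` gives back each whole match — 3 here.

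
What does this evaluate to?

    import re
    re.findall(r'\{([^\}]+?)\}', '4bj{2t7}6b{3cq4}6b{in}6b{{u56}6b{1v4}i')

['2t7', '3cq4', 'in', '{u56', '1v4']

Walking the string: at [3:8] match '{2t7}', group 1 = '2t7'; at [10:16] match '{3cq4}', group 1 = '3cq4'; at [18:22] match '{in}', group 1 = 'in'; at [24:30] match '{{u56}', group 1 = '{u56'; at [32:37] match '{1v4}', group 1 = '1v4'.
`findall` collects group 1 from each match (5 total).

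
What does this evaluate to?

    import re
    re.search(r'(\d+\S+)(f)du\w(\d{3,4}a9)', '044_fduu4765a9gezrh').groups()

('044_', 'f', '4765a9')

The pattern matches one or more of a digit, then one or more of a non-whitespace character (captured); then a literal 'f' (captured); then the literal 'du', then a word character; then 3 to 4 of a digit, then the literal 'a9' (captured).
`re.search` tries every starting position until one works.
The match spans [0:14] → '044_fduu4765a9'.
Captured: group 1 = '044_', group 2 = 'f', group 3 = '4765a9'.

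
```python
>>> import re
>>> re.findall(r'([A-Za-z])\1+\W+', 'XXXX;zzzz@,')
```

['X', 'z']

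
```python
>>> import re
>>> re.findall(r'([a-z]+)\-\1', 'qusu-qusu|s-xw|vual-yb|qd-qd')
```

After group 1 captures some text, `\1` only succeeds where that same text appears again.
One capturing group, so `findall` returns just the captured substring from each match — 2 in all.

['qusu', 'qd']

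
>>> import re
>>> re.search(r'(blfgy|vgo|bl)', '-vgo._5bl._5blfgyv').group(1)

`re.search` tries every starting position until one works.
The match spans [1:4] → 'vgo'.
Captured: group 1 = 'vgo'.

'vgo'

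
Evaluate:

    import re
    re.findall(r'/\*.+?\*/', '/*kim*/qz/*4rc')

['/*kim*/']

No capturing groups, so `findall` returns the 1 full match string.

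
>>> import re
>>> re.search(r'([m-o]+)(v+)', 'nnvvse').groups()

The pattern matches one or more of a character in [m-o] (captured); then one or more of a literal 'v' (captured).
`search` walks the string left to right and returns the first match it finds.
The match spans [0:4] → 'nnvv'.
Captured: group 1 = 'nn', group 2 = 'vv'.

('nn', 'vv')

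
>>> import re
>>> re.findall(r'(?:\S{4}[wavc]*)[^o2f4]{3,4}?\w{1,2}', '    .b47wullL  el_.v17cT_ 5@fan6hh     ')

['.b47wullL', 'el_.v17cT_', '5@fan6hh']

The pattern matches exactly 4 of a non-whitespace character, then zero or more of one of [wavc] (non-capturing group); then 3 to 4 of any character except [o2f4] (lazy), then 1 to 2 of a word character.
No capturing groups, so `findall` returns the 3 full match strings.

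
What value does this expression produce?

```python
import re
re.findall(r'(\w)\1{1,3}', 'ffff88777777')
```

['f', '8', '7', '7']

`\1` is not a pattern — it's the concrete string captured by group 1, re-applied verbatim.
`findall` collects group 1 from each match (4 total).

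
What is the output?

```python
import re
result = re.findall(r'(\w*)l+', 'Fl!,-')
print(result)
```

Pattern: zero or more of a word character (captured); then one or more of a literal 'l'.
Walking the string: at [0:2] match 'Fl', group 1 = 'F'.
With a single group, `findall` returns only what that group captured — 1 item.

['F']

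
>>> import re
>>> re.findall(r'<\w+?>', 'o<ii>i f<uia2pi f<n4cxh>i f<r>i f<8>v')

['<ii>', '<n4cxh>', '<r>', '<8>']

`findall` yields the raw match text (4 of them) because the pattern has no groups.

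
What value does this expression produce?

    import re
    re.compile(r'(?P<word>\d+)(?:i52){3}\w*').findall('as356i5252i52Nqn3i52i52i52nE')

['3']

Pattern: one or more of a digit (captured as 'word'); then the literal 'i52' repeated 3 times, then zero or more of a word character.
Because there's exactly one group, `findall` drops the full match and keeps group 1 from the one hit.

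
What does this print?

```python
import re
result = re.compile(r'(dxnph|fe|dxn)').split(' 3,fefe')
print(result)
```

The group in the pattern means `split` returns the separators' captures alongside the pieces.

[' 3,', 'fe', '', 'fe', '']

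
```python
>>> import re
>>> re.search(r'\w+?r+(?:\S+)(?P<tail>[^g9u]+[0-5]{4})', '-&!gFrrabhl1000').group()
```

The match spans [3:15] → 'gFrrabhl1000'.

'gFrrabhl1000'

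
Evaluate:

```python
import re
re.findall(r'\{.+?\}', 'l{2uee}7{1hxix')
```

Matches: at [1:7] → '{2uee}'.
`findall` yields the raw match text (1 of them) because the pattern has no groups.

['{2uee}']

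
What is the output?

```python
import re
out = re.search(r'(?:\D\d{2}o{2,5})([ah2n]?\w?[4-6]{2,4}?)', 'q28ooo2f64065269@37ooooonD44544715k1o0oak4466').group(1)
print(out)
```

The match spans [0:10] → 'q28ooo2f64'.
Captured: group 1 = '2f64'.

2f64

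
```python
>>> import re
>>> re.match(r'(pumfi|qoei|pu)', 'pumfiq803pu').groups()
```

Branches in `(...|...)` are attempted left-to-right; the first branch that allows the whole pattern to succeed is taken.
With `match`, the pattern is implicitly anchored at the beginning.
The match spans [0:5] → 'pumfi'.
Captured: group 1 = 'pumfi'.

('pumfi',)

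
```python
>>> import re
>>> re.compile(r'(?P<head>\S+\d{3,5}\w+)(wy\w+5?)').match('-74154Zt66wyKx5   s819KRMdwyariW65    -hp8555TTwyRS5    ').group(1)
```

'-74154Zt66'

The match spans [0:15] → '-74154Zt66wyKx5'.
Captured: group 1 = '-74154Zt66', group 2 = 'wyKx5'.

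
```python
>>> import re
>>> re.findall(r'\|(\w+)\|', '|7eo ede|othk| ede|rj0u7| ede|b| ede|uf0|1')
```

Scanning left to right: at [8:14] match '|othk|', group 1 = 'othk'; at [18:25] match '|rj0u7|', group 1 = 'rj0u7'; at [29:32] match '|b|', group 1 = 'b'; at [36:41] match '|uf0|', group 1 = 'uf0'.
`findall` collects group 1 from each match (4 total).

['othk', 'rj0u7', 'b', 'uf0']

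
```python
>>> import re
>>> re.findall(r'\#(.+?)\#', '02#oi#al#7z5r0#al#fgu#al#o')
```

['oi', '7z5r0', 'fgu']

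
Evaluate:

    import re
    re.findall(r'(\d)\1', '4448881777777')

After group 1 captures some text, `\1` only succeeds where that same text appears again.
Because there's exactly one group, `findall` drops the full match and keeps group 1 from each hit.

['4', '8', '7', '7', '7']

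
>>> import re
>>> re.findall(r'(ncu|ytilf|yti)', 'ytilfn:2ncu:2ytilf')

['ytilf', 'ncu', 'ytilf']

Branches in `(...|...)` are attempted left-to-right; the first branch that allows the whole pattern to succeed is taken.
Because there's exactly one group, `findall` drops the full match and keeps group 1 from each hit.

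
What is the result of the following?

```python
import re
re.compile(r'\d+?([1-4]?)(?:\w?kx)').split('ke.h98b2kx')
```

['ke.h98b', '', '']

Pattern: one or more of a digit (lazy); then optionally a character in [1-4] (captured); then optionally a word character, then the literal 'kx' (non-capturing group).
Matches to split on: at [7:10] → '2kx'.
Because the pattern has a capturing group, `split` also inserts each captured text between the pieces.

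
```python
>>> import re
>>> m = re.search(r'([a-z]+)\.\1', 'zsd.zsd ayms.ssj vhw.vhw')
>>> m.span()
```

(0, 7)

The backreference `\1` re-matches whatever the first group consumed, character for character.
The match spans [0:7] → 'zsd.zsd'.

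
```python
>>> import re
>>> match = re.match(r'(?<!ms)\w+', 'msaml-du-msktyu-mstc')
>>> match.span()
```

(0, 5)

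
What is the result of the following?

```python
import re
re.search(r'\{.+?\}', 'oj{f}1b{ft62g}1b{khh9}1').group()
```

Lazy quantifiers expand one character at a time until the remainder of the pattern can match.
`re.search` scans for the first position where the pattern succeeds.
The match spans [2:5] → '{f}'.

'{f}'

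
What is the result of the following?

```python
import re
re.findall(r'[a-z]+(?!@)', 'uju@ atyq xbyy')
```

['uj', 'atyq', 'xbyy']

`(?!…)`/`(?<!…)` only lets a position through if the neighbouring text does NOT match; no characters are consumed.
Matches: at [0:2] → 'uj'; at [5:9] → 'atyq'; at [10:14] → 'xbyy'.
With no groups in the pattern, `findall` gives back each whole match — 3 here.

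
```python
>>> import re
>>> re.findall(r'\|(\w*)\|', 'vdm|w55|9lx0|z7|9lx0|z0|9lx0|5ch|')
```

['w55', 'z7', 'z0', '5ch']

Scanning left to right: at [3:8] match '|w55|', group 1 = 'w55'; at [12:16] match '|z7|', group 1 = 'z7'; at [20:24] match '|z0|', group 1 = 'z0'; at [28:33] match '|5ch|', group 1 = '5ch'.
With a single group, `findall` returns only what that group captured — 4 items.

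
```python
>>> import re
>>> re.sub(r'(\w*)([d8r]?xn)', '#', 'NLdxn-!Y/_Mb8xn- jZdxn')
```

'#-!Y/#- #'

The pattern matches zero or more of a word character (captured); then optionally one of [d8r], then the literal 'xn' (captured).
Matches: at [0:5] → 'NLdxn'; at [9:15] → '_Mb8xn'; at [17:22] → 'jZdxn'.
Every occurrence is swapped for '#'.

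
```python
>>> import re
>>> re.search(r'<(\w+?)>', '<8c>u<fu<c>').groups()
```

('8c',)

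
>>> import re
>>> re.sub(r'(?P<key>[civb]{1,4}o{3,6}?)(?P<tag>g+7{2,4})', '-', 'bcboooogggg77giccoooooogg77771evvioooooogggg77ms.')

Each match is replaced by '-'.

'-g-1e-ms.'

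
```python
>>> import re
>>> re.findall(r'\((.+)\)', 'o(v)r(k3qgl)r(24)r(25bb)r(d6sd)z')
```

['v)r(k3qgl)r(24)r(25bb)r(d6sd']

Scanning left to right: at [1:31] match '(v)r(k3qgl)r(24)r(25bb)r(d6sd)', group 1 = 'v)r(k3qgl)r(24)r(25bb)r(d6sd'.
One capturing group, so `findall` returns just the captured substring from the one match — 1 in all.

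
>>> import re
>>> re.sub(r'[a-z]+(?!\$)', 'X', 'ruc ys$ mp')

'X Xs$ X'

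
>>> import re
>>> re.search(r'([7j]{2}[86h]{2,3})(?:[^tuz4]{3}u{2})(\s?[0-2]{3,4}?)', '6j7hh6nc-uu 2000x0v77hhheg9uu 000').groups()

('j7hh6', ' 200')

This matches exactly 2 of one of [7j], then 2 to 3 of one of [86h] (captured); then exactly 3 of any character except [tuz4], then exactly 2 of the literal 'u' (non-capturing group); then optionally whitespace, then 3 to 4 of a character in [0-2] (lazy) (captured).
Lazy quantifiers expand one character at a time until the remainder of the pattern can match.
Unlike `match`, `search` isn't anchored — it looks for the pattern anywhere in the string.
The match spans [1:15] → 'j7hh6nc-uu 200'.
Captured: group 1 = 'j7hh6', group 2 = ' 200'.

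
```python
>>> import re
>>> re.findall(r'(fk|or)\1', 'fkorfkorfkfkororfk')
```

['fk', 'or']

A backreference is literal: `\1` must see the identical characters the first group matched.
Matches: at [8:12] match 'fkfk', group 1 = 'fk'; at [12:16] match 'oror', group 1 = 'or'.
Because there's exactly one group, `findall` drops the full match and keeps group 1 from each hit.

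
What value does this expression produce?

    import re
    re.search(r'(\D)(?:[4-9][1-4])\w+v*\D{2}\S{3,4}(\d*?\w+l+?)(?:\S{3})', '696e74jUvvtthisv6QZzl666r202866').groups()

('e', 'zl')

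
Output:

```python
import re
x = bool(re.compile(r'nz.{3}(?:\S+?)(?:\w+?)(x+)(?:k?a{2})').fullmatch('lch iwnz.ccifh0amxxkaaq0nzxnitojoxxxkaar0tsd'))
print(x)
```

This matches the literal 'nz', then exactly 3 of any character; then one or more of a non-whitespace character (lazy) (non-capturing group); then one or more of a word character (lazy) (non-capturing group); then one or more of a literal 'x' (captured); then optionally a literal 'k', then exactly 2 of a literal 'a' (non-capturing group).
For `fullmatch`, every character of the input must be accounted for by the pattern.
Here there's no way to consume every character, so the call returns None, and `bool(None)` is False.

False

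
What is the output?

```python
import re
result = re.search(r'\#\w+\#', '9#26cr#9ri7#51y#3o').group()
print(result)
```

The match spans [1:7] → '#26cr#'.

#26cr#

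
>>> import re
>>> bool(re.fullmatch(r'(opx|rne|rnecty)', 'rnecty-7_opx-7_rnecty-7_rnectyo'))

`fullmatch` succeeds only if the pattern covers the string from start to end.
Here the string isn't matched end-to-end, so the call returns None, and `bool(None)` is False.

False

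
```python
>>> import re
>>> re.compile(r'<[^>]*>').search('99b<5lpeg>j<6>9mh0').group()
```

`re.search` tries every starting position until one works.
The match spans [3:10] → '<5lpeg>'.

'<5lpeg>'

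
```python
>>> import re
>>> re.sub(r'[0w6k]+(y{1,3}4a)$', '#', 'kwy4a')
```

Each match is replaced by '#'.

'#'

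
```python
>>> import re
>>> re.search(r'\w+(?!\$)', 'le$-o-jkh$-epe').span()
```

A negative assertion filters positions out without eating any characters.
The match spans [0:1] → 'l'.

(0, 1)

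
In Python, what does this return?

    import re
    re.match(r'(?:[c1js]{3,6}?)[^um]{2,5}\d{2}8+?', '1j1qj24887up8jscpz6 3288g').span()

(0, 9)

`re.match` won't scan ahead — the pattern has to work from the very first character.
The match spans [0:9] → '1j1qj2488'.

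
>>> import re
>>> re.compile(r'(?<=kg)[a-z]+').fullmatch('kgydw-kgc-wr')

None

The positive lookaround only admits positions where the adjacent text matches; those characters stay outside the span.
`fullmatch` succeeds only if the pattern covers the string from start to end.
Here the string isn't matched end-to-end, so the call returns None.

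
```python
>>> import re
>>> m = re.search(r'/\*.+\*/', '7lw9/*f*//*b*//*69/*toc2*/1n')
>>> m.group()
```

'/*f*//*b*//*69/*toc2*/'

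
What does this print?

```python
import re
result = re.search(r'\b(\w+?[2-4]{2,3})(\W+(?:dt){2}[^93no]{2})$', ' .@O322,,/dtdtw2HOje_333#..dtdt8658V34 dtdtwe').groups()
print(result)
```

('dtdt8658V34', ' dtdtwe')

The match spans [27:45] → 'dtdt8658V34 dtdtwe'.
Captured: group 1 = 'dtdt8658V34', group 2 = ' dtdtwe'.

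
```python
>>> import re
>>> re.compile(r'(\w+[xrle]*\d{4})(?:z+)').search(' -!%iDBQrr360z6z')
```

This matches one or more of a word character, then zero or more of one of [xrle], then exactly 4 of a digit (captured); then one or more of a literal 'z' (non-capturing group).
Here no position works, so the call returns None.

None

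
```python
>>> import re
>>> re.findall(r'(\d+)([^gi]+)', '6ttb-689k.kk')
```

[('6', 'ttb-689k.kk')]

Pattern: one or more of a digit (captured); then one or more of any character except [gi] (captured).
Walking the string: at [0:12] match '6ttb-689k.kk', groups = ('6', 'ttb-689k.kk').
With 2 capturing groups, `findall` returns a 2-tuple per match.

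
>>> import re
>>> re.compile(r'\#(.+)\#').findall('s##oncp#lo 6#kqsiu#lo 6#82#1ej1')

Matches: at [1:27] match '##oncp#lo 6#kqsiu#lo 6#82#', group 1 = '#oncp#lo 6#kqsiu#lo 6#82'.
`findall` collects group 1 from the one match (1 total).

['#oncp#lo 6#kqsiu#lo 6#82']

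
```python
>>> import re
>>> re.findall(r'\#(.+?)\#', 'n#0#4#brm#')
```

['0', 'brm']

A `+?`/`*?`/`{m,n}?` starts at its minimum and grows only as far as needed for what follows to match.
One capturing group, so `findall` returns just the captured substring from each match — 2 in all.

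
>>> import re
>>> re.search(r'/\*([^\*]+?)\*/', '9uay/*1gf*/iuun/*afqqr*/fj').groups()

('1gf',)

The match spans [4:11] → '/*1gf*/'.
Captured: group 1 = '1gf'.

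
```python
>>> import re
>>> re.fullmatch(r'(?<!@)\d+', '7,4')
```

None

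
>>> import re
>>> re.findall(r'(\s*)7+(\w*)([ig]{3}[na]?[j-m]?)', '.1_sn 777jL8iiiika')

The pattern matches zero or more of whitespace (captured); then one or more of a literal '7'; then zero or more of a word character (captured); then exactly 3 of one of [ig], then optionally one of [na], then optionally a character in [j-m] (captured).
Walking the string: at [5:17] match ' 777jL8iiiik', groups = (' ', 'jL8i', 'iiik').
`findall` packs the 3 group values into a tuple for every match.

[(' ', 'jL8i', 'iiik')]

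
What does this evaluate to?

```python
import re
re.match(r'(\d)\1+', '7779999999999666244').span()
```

`\1` is not a pattern — it's the concrete string captured by group 1, re-applied verbatim.
With `match`, the pattern is implicitly anchored at the beginning.
The match spans [0:3] → '777'.
Captured: group 1 = '7'.

(0, 3)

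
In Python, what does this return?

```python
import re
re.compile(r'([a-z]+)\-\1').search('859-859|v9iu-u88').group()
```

'u-u'

`\1` is not a pattern — it's the concrete string captured by group 1, re-applied verbatim.
Unlike `match`, `search` isn't anchored — it looks for the pattern anywhere in the string.
The match spans [11:14] → 'u-u'.
Captured: group 1 = 'u'.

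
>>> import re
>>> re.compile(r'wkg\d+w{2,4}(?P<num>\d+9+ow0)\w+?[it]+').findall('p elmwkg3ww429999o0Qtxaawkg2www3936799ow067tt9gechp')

['3936799ow0']

Because there's exactly one group, `findall` drops the full match and keeps group 1 from the one hit.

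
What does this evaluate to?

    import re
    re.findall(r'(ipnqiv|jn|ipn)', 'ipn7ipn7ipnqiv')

Alternation isn't longest-match — the leftmost alternative that fits at this position is chosen.
Because there's exactly one group, `findall` drops the full match and keeps group 1 from each hit.

['ipn', 'ipn', 'ipnqiv']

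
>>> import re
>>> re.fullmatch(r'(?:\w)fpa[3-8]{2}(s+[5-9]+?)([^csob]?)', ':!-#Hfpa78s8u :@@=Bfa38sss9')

None

This matches a word character (non-capturing group); then the literal 'fpa', then exactly 2 of a character in [3-8]; then one or more of a literal 's', then one or more of a character in [5-9] (lazy) (captured); then optionally any character except [csob] (captured).
For `fullmatch`, every character of the input must be accounted for by the pattern.
Here the pattern can't cover the whole string, so the call returns None.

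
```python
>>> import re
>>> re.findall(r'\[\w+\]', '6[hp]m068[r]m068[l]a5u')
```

No capturing groups, so `findall` returns the 3 full match strings.

['[hp]', '[r]', '[l]']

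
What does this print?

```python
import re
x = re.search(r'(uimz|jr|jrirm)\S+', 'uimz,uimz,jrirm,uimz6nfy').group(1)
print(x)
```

`re.search` tries every starting position until one works.
The match spans [0:24] → 'uimz,uimz,jrirm,uimz6nfy'.
Captured: group 1 = 'uimz'.

uimz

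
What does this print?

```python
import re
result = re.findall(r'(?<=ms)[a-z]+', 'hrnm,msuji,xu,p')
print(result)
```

['uji']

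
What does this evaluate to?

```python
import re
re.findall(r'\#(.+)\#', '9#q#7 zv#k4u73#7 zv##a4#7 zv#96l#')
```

['q#7 zv#k4u73#7 zv##a4#7 zv#96l']

Because there's exactly one group, `findall` drops the full match and keeps group 1 from the one hit.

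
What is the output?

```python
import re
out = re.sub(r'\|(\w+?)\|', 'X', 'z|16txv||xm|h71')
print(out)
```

zXXh71

Matches: at [1:8] → '|16txv|'; at [8:12] → '|xm|'.
Each match is replaced by 'X'.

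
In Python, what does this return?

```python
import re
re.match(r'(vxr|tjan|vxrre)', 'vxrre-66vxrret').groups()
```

Alternation isn't longest-match — the leftmost alternative that fits at this position is chosen.
`re.match` won't scan ahead — the pattern has to work from the very first character.
The match spans [0:3] → 'vxr'.
Captured: group 1 = 'vxr'.

('vxr',)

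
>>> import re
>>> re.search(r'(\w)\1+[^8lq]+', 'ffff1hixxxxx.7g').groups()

The backreference `\1` re-matches whatever the first group consumed, character for character.
`re.search` scans for the first position where the pattern succeeds.
The match spans [0:15] → 'ffff1hixxxxx.7g'.
Captured: group 1 = 'f'.

('f',)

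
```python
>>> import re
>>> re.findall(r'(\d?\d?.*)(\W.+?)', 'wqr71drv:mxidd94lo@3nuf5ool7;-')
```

[('wqr71drv:mxidd94lo@3nuf5ool7', ';-')]

Pattern: optionally a digit, then optionally a digit, then zero or more of any character (captured); then a non-word character, then one or more of any character (lazy) (captured).
With 2 capturing groups, `findall` returns a 2-tuple per match.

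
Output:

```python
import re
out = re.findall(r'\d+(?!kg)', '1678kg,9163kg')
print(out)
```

`(?!…)`/`(?<!…)` only lets a position through if the neighbouring text does NOT match; no characters are consumed.
Since nothing is captured, `findall` lists the 2 matched substrings directly.

['167', '916']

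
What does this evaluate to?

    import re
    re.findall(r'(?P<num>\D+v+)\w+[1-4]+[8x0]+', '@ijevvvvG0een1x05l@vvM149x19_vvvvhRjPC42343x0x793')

The pattern matches one or more of a non-digit, then one or more of the literal 'v' (captured as 'num'); then one or more of a word character; then one or more of a character in [1-4], then one or more of one of [8x0].
Walking the string: at [0:16] match '@ijevvvvG0een1x0', group 1 = '@ijevvvv'; at [17:46] match 'l@vvM149x19_vvvvhRjPC42343x0x', group 1 = 'l@vv'.
One capturing group, so `findall` returns just the captured substring from each match — 2 in all.

['@ijevvvv', 'l@vv']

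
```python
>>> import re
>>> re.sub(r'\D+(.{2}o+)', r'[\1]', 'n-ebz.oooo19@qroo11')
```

'[ooo]19[roo]11'

Pattern: one or more of a non-digit; then exactly 2 of any character, then one or more of the literal 'o' (captured).
Matches: at [0:10] → 'n-ebz.oooo'; at [12:17] → '@qroo'.
Each match is replaced using the text its own group 1 captured.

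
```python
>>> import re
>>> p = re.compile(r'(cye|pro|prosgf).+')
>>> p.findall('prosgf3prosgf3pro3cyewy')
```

['pro']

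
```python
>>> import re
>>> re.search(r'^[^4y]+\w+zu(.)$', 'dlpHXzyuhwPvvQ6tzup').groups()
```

('p',)

Pattern: anchored at the start of the string; then one or more of any character except [4y], then one or more of a word character, then the literal 'zu'; then any character (captured); then anchored at the end.
`re.search` scans for the first position where the pattern succeeds.
The match spans [0:19] → 'dlpHXzyuhwPvvQ6tzup'.
Captured: group 1 = 'p'.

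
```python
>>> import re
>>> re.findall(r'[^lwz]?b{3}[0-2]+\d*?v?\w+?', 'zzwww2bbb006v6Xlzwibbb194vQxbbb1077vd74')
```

['2bbb006', 'ibbb19', 'xbbb107']

Because the quantifier is non-greedy, it stops expanding at the earliest point where the rest of the pattern can succeed.
No capturing groups, so `findall` returns the 3 full match strings.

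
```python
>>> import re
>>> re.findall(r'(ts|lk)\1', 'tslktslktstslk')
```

`\1` has to match the exact text group 1 already captured.
Matches: at [8:12] match 'tsts', group 1 = 'ts'.
Because there's exactly one group, `findall` drops the full match and keeps group 1 from the one hit.

['ts']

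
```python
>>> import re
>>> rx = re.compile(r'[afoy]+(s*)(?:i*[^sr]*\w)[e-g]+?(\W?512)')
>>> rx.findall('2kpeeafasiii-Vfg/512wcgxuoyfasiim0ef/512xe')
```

[('s', '/512'), ('s', '/512')]

`findall` packs the 2 group values into a tuple for every match.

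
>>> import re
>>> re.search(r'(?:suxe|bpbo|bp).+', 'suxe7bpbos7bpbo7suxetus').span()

(0, 23)

The match spans [0:23] → 'suxe7bpbos7bpbo7suxetus'.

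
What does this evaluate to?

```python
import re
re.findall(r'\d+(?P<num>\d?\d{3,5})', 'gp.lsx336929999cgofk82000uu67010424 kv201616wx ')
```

['999', '000', '424', '616']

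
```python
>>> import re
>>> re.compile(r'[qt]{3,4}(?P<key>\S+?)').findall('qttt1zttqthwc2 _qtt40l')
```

The pattern matches 3 to 4 of one of [qt]; then one or more of a non-whitespace character (lazy) (captured as 'key').
Lazy quantifiers expand one character at a time until the remainder of the pattern can match.
Scanning left to right: at [0:5] match 'qttt1', group 1 = '1'; at [6:11] match 'ttqth', group 1 = 'h'; at [16:20] match 'qtt4', group 1 = '4'.
`findall` collects group 1 from each match (3 total).

['1', 'h', '4']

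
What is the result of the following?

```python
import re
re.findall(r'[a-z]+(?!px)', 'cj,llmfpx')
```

`(?!…)`/`(?<!…)` only lets a position through if the neighbouring text does NOT match; no characters are consumed.
Matches: at [0:2] → 'cj'; at [3:9] → 'llmfpx'.
`findall` yields the raw match text (2 of them) because the pattern has no groups.

['cj', 'llmfpx']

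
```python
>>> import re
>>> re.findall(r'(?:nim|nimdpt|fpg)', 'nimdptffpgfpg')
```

['nim', 'fpg', 'fpg']

Branches in `(...|...)` are attempted left-to-right; the first branch that allows the whole pattern to succeed is taken.
Walking the string: at [0:3] → 'nim'; at [7:10] → 'fpg'; at [10:13] → 'fpg'.
No capturing groups, so `findall` returns the 3 full match strings.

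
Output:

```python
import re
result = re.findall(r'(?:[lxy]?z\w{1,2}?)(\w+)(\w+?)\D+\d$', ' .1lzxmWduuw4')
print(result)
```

With 2 capturing groups, `findall` returns a 2-tuple per match.

[('mWdu', 'u')]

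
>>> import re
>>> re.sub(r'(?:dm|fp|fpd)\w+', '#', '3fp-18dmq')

'3fp-18#'

Matches: at [6:9] → 'dmq'.
`sub` substitutes '#' at each match site.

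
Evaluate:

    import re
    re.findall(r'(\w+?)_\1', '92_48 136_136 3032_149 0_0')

['136', '0']

`\1` has to match the exact text group 1 already captured.
With a single group, `findall` returns only what that group captured — 2 items.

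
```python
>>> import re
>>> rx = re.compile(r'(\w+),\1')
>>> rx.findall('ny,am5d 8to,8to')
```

After group 1 captures some text, `\1` only succeeds where that same text appears again.
Walking the string: at [8:15] match '8to,8to', group 1 = '8to'.
With a single group, `findall` returns only what that group captured — 1 item.

['8to']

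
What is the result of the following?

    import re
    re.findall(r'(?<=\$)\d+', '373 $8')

The `(?=…)`/`(?<=…)` assertion just peeks at neighbouring text; it doesn't advance the match position.
Since nothing is captured, `findall` lists the 1 matched substring directly.

['8']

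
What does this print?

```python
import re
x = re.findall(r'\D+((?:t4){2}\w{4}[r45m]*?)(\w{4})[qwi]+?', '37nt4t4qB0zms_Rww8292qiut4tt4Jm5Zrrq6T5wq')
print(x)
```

Because the quantifier is non-greedy, it stops expanding at the earliest point where the rest of the pattern can succeed.
`findall` packs the 2 group values into a tuple for every match.

[('t4t4qB0z', 'ms_R')]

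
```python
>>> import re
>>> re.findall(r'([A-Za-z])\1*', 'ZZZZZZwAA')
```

['Z', 'w', 'A']

The backreference `\1` re-matches whatever the first group consumed, character for character.
Scanning left to right: at [0:6] match 'ZZZZZZ', group 1 = 'Z'; at [6:7] match 'w', group 1 = 'w'; at [7:9] match 'AA', group 1 = 'A'.
Because there's exactly one group, `findall` drops the full match and keeps group 1 from each hit.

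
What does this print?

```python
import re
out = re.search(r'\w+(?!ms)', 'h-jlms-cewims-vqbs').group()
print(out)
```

h

`(?!…)`/`(?<!…)` only lets a position through if the neighbouring text does NOT match; no characters are consumed.
Unlike `match`, `search` isn't anchored — it looks for the pattern anywhere in the string.
The match spans [0:1] → 'h'.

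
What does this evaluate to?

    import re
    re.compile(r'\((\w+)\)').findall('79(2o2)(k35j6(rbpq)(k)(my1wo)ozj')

['2o2', 'rbpq', 'k', 'my1wo']

Matches: at [2:7] match '(2o2)', group 1 = '2o2'; at [13:19] match '(rbpq)', group 1 = 'rbpq'; at [19:22] match '(k)', group 1 = 'k'; at [22:29] match '(my1wo)', group 1 = 'my1wo'.
With a single group, `findall` returns only what that group captured — 4 items.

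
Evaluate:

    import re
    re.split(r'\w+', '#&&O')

['#&&', '']

Each match becomes a cut point; 2 segments remain.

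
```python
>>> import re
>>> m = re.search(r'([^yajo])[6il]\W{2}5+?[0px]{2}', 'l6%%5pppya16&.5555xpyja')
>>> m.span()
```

(0, 7)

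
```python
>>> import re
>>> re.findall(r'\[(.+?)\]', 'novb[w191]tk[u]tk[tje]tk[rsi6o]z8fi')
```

['w191', 'u', 'tje', 'rsi6o']

The `?` after the quantifier makes it lazy — it takes as little as possible before letting the rest of the pattern try.
Scanning left to right: at [4:10] match '[w191]', group 1 = 'w191'; at [12:15] match '[u]', group 1 = 'u'; at [17:22] match '[tje]', group 1 = 'tje'; at [24:31] match '[rsi6o]', group 1 = 'rsi6o'.
Because there's exactly one group, `findall` drops the full match and keeps group 1 from each hit.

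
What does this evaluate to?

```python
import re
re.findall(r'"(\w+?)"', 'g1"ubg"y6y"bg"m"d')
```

Matches: at [2:7] match '"ubg"', group 1 = 'ubg'; at [10:14] match '"bg"', group 1 = 'bg'.
Because there's exactly one group, `findall` drops the full match and keeps group 1 from each hit.

['ubg', 'bg']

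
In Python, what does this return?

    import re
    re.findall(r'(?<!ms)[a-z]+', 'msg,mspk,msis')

The negative lookaround is zero-width — it rules out positions where the adjacent text would match, without consuming anything.
No capturing groups, so `findall` returns the 3 full match strings.

['msg', 'mspk', 'msis']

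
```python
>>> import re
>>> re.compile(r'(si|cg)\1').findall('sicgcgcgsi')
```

['cg']

`\1` has to match the exact text group 1 already captured.
`findall` collects group 1 from the one match (1 total).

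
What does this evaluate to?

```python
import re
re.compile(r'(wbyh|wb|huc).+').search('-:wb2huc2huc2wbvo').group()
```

`re.search` scans for the first position where the pattern succeeds.
The match spans [2:17] → 'wb2huc2huc2wbvo'.
Captured: group 1 = 'wb'.

'wb2huc2huc2wbvo'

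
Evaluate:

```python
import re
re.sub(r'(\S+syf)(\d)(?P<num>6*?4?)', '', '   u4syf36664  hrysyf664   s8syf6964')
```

Because the quantifier is non-greedy, it stops expanding at the earliest point where the rest of the pattern can succeed.
Every occurrence is swapped for ''.

'   6664  64   964'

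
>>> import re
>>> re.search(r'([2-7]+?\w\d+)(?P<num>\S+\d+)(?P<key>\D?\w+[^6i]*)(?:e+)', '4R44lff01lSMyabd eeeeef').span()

(0, 22)

Pattern: one or more of a character in [2-7] (lazy), then a word character, then one or more of a digit (captured); then one or more of a non-whitespace character, then one or more of a digit (captured as 'num'); then optionally a non-digit, then one or more of a word character, then zero or more of any character except [6i] (captured as 'key'); then one or more of a literal 'e' (non-capturing group).
The match spans [0:22] → '4R44lff01lSMyabd eeeee'.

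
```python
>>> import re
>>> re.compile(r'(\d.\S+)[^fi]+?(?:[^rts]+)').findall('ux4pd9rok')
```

['4pd9r']

With a single group, `findall` returns only what that group captured — 1 item.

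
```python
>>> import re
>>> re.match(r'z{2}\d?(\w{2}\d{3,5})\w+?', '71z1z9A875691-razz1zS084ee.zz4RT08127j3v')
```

The pattern matches exactly 2 of a literal 'z', then optionally a digit; then exactly 2 of a word character, then 3 to 5 of a digit (captured); then one or more of a word character (lazy).
`re.match` only tries the pattern at the start of the string.
Here the pattern fails at index 0, so the call returns None.

None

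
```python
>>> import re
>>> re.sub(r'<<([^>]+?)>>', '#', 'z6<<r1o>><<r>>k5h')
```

Matches: at [2:9] → '<<r1o>>'; at [9:14] → '<<r>>'.
`sub` substitutes '#' at each match site.

'z6##k5h'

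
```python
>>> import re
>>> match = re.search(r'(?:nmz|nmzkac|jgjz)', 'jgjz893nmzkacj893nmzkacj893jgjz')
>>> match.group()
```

'jgjz'

The match spans [0:4] → 'jgjz'.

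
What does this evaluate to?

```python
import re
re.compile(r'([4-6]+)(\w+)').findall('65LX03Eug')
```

[('65', 'LX03Eug')]

Pattern: one or more of a character in [4-6] (captured); then one or more of a word character (captured).
`findall` packs the 2 group values into a tuple for every match.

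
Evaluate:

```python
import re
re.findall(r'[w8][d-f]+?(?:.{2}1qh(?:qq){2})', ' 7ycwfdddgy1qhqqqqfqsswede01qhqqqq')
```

['wfdddgy1qhqqqq', 'wede01qhqqqq']

No capturing groups, so `findall` returns the 2 full match strings.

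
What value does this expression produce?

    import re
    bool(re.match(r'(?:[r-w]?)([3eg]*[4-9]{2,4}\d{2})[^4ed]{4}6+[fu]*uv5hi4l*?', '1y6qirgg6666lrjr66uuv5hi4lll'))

This matches optionally a character in [r-w] (non-capturing group); then zero or more of one of [3eg], then 2 to 4 of a character in [4-9], then exactly 2 of a digit (captured); then exactly 4 of any character except [4ed], then one or more of a literal '6', then zero or more of one of [fu]; then the literal 'uv5', then the literal 'hi4', then zero or more of the literal 'l' (lazy).
`re.match` only tries the pattern at the start of the string.
Here the pattern fails at index 0, so the call returns None, and `bool(None)` is False.

False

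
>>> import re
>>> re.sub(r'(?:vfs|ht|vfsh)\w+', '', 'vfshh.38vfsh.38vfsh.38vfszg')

'.38.38.38'

Matches: at [0:5] → 'vfshh'; at [8:12] → 'vfsh'; at [15:19] → 'vfsh'; at [22:27] → 'vfszg'.
`sub` substitutes '' at each match site.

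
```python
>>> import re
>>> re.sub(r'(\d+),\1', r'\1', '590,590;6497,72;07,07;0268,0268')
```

'590;64972;07;0268'

The backreference `\1` re-matches whatever the first group consumed, character for character.
Matches: at [0:7] → '590,590'; at [11:14] → '7,7'; at [16:21] → '07,07'; at [22:31] → '0268,0268'.
The replacement refers to a captured group, so each match is rewritten using its own captured text.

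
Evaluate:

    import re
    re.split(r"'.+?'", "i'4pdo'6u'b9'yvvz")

['i', '6u', 'yvvz']

Splitting on the pattern gives 3 pieces.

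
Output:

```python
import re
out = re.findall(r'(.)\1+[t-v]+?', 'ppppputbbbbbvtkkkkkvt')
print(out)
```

['p', 'b', 'k']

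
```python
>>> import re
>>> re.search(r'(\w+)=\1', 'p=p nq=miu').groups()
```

`\1` is not a pattern — it's the concrete string captured by group 1, re-applied verbatim.
`re.search` scans for the first position where the pattern succeeds.
The match spans [0:3] → 'p=p'.
Captured: group 1 = 'p'.

('p',)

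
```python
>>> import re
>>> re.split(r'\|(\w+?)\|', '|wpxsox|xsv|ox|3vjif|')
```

['', 'wpxsox', 'xsv', 'ox', '3vjif|']

With a capturing group present, the delimiter's captured portion is kept in the result list.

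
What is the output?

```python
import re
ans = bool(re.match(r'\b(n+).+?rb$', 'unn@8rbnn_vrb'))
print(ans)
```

False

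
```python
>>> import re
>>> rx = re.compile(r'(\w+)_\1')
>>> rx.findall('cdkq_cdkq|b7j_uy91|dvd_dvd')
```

`\1` is not a pattern — it's the concrete string captured by group 1, re-applied verbatim.
Walking the string: at [0:9] match 'cdkq_cdkq', group 1 = 'cdkq'; at [19:26] match 'dvd_dvd', group 1 = 'dvd'.
With a single group, `findall` returns only what that group captured — 2 items.

['cdkq', 'dvd']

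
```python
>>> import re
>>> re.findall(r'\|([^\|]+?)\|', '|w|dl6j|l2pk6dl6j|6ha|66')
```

['w', 'l2pk6dl6j']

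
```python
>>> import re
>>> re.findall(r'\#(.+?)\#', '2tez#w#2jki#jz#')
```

Because the quantifier is non-greedy, it stops expanding at the earliest point where the rest of the pattern can succeed.
Scanning left to right: at [4:7] match '#w#', group 1 = 'w'; at [11:15] match '#jz#', group 1 = 'jz'.
One capturing group, so `findall` returns just the captured substring from each match — 2 in all.

['w', 'jz']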